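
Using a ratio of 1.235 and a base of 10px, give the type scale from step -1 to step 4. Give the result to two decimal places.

8.10px, 10.00px, 12.35px, 15.25px, 18.84px, 23.26px

Step -1: 10.0 ÷ 1.235 = 8.10
Step 0: 10px
Step 1: 10.0 × 1.235 = 12.35
Step 2: 10.0 × 1.235² = 15.25
Step 3: 10.0 × 1.235³ = 18.84
Step 4: 10.0 × 1.235⁴ = 23.26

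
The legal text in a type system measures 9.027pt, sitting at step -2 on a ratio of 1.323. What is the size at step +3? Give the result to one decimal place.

9.027 × 1.323⁵ = 9.027 × 4.05321 ≈ 36.588

36.6pt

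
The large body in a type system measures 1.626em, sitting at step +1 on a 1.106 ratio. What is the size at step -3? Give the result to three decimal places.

1.087em

Moving from step +1 to step -3 is 4 steps down, so divide by r⁴.
1.626 ÷ 1.106⁴ = 1.626 ÷ 1.49631 ≈ 1.087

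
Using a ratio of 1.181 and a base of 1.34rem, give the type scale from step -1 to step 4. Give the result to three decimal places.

Step -1: 1.34 ÷ 1.181 = 1.135
Step 0: 1.34rem
Step 1: 1.34 × 1.181 = 1.583
Step 2: 1.34 × 1.181² = 1.869
Step 3: 1.34 × 1.181³ = 2.207
Step 4: 1.34 × 1.181⁴ = 2.607

1.135rem, 1.340rem, 1.583rem, 1.869rem, 2.207rem, 2.607rem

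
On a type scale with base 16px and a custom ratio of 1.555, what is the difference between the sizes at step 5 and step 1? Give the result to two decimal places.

Step 1: 16.0 × 1.555 = 24.8800px
Step 5: 16.0 × 1.555⁵ = 145.4695px
Difference: 145.4695 − 24.8800 = 120.5895px

120.59px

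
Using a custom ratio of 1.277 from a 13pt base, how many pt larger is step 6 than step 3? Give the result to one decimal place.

Step 3: 13.0 × 1.277³ = 27.072pt
Step 6: 13.0 × 1.277⁶ = 56.375pt
Difference: 56.375 − 27.072 = 29.303pt

29.3pt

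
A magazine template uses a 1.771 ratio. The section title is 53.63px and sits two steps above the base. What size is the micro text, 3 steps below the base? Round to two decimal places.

3.08px

The gap is -3 − (2) = -5 steps, so the factor is 1.771^-5.
53.63 ÷ 1.771⁵ = 53.63 ÷ 17.42179 ≈ 3.078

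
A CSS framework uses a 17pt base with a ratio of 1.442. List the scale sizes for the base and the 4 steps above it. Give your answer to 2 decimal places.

17.00pt, 24.51pt, 35.35pt, 50.97pt, 73.50pt

Step 0: 17pt
Step 1: 17.0 × 1.442 = 24.51
Step 2: 17.0 × 1.442² = 35.35
Step 3: 17.0 × 1.442³ = 50.97
Step 4: 17.0 × 1.442⁴ = 73.50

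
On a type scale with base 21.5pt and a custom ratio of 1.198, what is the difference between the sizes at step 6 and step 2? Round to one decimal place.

32.7pt

Step 2: 21.5 × 1.198² = 30.857pt
Step 6: 21.5 × 1.198⁶ = 63.559pt
Difference: 63.559 − 30.857 = 32.702pt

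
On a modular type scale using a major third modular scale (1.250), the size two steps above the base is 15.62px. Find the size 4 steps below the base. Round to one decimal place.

4.1px

15.62 ÷ 1.250⁶ = 15.62 ÷ 3.81470 ≈ 4.095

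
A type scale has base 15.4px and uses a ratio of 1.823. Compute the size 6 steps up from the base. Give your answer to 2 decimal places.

15.4 × 1.823⁶ = 15.4 × 36.70456 ≈ 565.25

565.25px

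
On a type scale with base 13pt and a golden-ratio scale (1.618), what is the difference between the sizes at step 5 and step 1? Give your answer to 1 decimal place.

Step 1: 13.0 × 1.618 = 21.034pt
Step 5: 13.0 × 1.618⁵ = 144.157pt
Difference: 144.157 − 21.034 = 123.123pt

123.1pt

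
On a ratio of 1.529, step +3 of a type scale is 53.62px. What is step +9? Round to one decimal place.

53.62 × 1.529⁶ = 53.62 × 12.77747 ≈ 685.128

685.1px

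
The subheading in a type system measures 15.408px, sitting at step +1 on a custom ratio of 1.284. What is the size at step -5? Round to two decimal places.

3.44px

Moving from step +1 to step -5 is 6 steps down, so divide by r⁶.
15.408 ÷ 1.284⁶ = 15.408 ÷ 4.48116 ≈ 3.438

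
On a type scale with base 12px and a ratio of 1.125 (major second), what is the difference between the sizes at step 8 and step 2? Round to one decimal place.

Step 2: 12.0 × 1.125² = 15.188px
Step 8: 12.0 × 1.125⁸ = 30.789px
Difference: 30.789 − 15.188 = 15.601px

15.6px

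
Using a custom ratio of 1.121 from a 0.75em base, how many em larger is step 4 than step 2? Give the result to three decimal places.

Step 2: 0.75 × 1.121² = 0.94248em
Step 4: 0.75 × 1.121⁴ = 1.18436em
Difference: 1.18436 − 0.94248 = 0.24188em

0.242em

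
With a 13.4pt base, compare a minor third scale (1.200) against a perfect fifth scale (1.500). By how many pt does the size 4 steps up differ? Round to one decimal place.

Minor third: 13.4 × 1.200⁴ = 27.786pt
Perfect fifth: 13.4 × 1.500⁴ = 67.838pt
Difference: 67.838 − 27.786 = 40.052pt

40.1pt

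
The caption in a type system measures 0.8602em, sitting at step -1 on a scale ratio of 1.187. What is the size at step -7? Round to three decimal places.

0.308em

The gap is -7 − (-1) = -6 steps, so the factor is 1.187^-6.
0.8602 ÷ 1.187⁶ = 0.8602 ÷ 2.79708 ≈ 0.308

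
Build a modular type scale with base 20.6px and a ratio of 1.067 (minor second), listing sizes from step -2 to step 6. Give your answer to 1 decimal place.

18.1px, 19.3px, 20.6px, 22.0px, 23.5px, 25.0px, 26.7px, 28.5px, 30.4px

Step -2: 20.6 ÷ 1.067² = 18.1
Step -1: 20.6 ÷ 1.067 = 19.3
Step 0: 20.6px
Step 1: 20.6 × 1.067 = 22.0
Step 2: 20.6 × 1.067² = 23.5
Step 3: 20.6 × 1.067³ = 25.0
Step 4: 20.6 × 1.067⁴ = 26.7
Step 5: 20.6 × 1.067⁵ = 28.5
Step 6: 20.6 × 1.067⁶ = 30.4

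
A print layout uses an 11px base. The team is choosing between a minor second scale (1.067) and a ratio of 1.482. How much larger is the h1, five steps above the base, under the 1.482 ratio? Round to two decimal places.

Minor second: 11.0 × 1.067⁵ = 15.2130px
At 1.482: 11.0 × 1.482⁵ = 78.6382px
Difference: 78.6382 − 15.2130 = 63.4252px

63.43px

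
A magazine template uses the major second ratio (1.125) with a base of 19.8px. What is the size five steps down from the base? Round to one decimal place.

Each step on a modular scale multiplies by the ratio, so the size n steps from the base is base × ratioⁿ.
19.8 ÷ 1.125⁵ = 19.8 ÷ 1.80203 ≈ 10.99

11.0px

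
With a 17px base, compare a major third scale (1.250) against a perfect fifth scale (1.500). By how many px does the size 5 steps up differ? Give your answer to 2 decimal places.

77.21px

Major third: 17.0 × 1.250⁵ = 51.8799px
Perfect fifth: 17.0 × 1.500⁵ = 129.0938px
Difference: 129.0938 − 51.8799 = 77.2139px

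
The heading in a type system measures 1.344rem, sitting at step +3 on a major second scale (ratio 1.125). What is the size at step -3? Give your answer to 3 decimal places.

1.344 ÷ 1.125⁶ = 1.344 ÷ 2.02729 ≈ 0.663

0.663rem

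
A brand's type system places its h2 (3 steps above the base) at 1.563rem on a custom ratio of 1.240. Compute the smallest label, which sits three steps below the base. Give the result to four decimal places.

0.4300rem

Moving from step +3 to step -3 is 6 steps down, so divide by r⁶.
1.563 ÷ 1.240⁶ = 1.563 ÷ 3.63522 ≈ 0.4300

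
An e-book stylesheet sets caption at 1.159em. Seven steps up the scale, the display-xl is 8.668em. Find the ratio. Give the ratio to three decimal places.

1.333

The ratio satisfies 1.159 × r⁷ = 8.668, so r = (8.668 / 1.159)^(1/7).
r = 7.4789^(1/7) ≈ 1.3330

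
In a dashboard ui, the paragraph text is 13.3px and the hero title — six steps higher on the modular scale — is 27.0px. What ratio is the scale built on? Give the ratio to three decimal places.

The ratio satisfies 13.3 × r⁶ = 27.0, so r = (27.0 / 13.3)^(1/6).
r = 2.0301^(1/6) ≈ 1.1253

1.125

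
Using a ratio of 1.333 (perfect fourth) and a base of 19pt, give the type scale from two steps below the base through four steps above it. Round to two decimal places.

Step -2: 19.0 ÷ 1.333² = 10.69
Step -1: 19.0 ÷ 1.333 = 14.25
Step 0: 19pt
Step 1: 19.0 × 1.333 = 25.33
Step 2: 19.0 × 1.333² = 33.76
Step 3: 19.0 × 1.333³ = 45.00
Step 4: 19.0 × 1.333⁴ = 59.99

10.69pt, 14.25pt, 19.00pt, 25.33pt, 33.76pt, 45.00pt, 59.99pt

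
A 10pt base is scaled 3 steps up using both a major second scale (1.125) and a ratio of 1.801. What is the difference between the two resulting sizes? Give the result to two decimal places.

Major second: 10.0 × 1.125³ = 14.2383pt
At 1.801: 10.0 × 1.801³ = 58.4173pt
Difference: 58.4173 − 14.2383 = 44.1790pt

44.18pt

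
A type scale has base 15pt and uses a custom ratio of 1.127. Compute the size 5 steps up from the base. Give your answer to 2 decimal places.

27.27pt

Every step multiplies by the scale ratio.
15.0 × 1.127⁵ = 15.0 × 1.81811 ≈ 27.27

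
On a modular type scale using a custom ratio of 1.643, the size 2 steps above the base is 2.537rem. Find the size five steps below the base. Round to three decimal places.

2.537 ÷ 1.643⁷ = 2.537 ÷ 32.31937 ≈ 0.078

0.078rem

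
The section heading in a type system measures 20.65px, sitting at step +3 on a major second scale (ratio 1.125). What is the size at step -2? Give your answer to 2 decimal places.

11.46px

Moving from step +3 to step -2 is 5 steps down, so divide by r⁵.
20.65 ÷ 1.125⁵ = 20.65 ÷ 1.80203 ≈ 11.459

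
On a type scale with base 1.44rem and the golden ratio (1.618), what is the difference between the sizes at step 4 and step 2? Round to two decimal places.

Step 2: 1.44 × 1.618² = 3.7698rem
Step 4: 1.44 × 1.618⁴ = 9.8691rem
Difference: 9.8691 − 3.7698 = 6.0993rem

6.10rem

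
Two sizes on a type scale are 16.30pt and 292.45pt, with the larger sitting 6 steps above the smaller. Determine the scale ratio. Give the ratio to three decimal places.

The ratio satisfies 16.30 × r⁶ = 292.45, so r = (292.45 / 16.30)^(1/6).
r = 17.9417^(1/6) ≈ 1.6180

1.618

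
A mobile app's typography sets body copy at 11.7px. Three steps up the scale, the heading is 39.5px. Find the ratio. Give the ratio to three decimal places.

r³ = 39.5 / 11.7, so r = (39.5/11.7)^(1/3).
r = 3.3761^(1/3) ≈ 1.5002

1.500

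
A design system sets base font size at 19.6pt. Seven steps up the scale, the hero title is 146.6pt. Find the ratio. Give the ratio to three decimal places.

1.333

r⁷ = 146.6 / 19.6, so r = (146.6/19.6)^(1/7).
r = 7.4796^(1/7) ≈ 1.3330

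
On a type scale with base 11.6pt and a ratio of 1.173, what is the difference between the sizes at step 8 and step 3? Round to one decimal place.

Step 3: 11.6 × 1.173³ = 18.722pt
Step 8: 11.6 × 1.173⁸ = 41.576pt
Difference: 41.576 − 18.722 = 22.854pt

22.9pt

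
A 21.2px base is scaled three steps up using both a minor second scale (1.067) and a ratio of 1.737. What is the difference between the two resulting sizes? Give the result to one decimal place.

85.4px

Minor second: 21.2 × 1.067³ = 25.753px
At 1.737: 21.2 × 1.737³ = 111.105px
Difference: 111.105 − 25.753 = 85.352px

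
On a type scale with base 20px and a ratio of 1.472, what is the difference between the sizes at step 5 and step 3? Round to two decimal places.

74.43px

Step 3: 20.0 × 1.472³ = 63.7901px
Step 5: 20.0 × 1.472⁵ = 138.2194px
Difference: 138.2194 − 63.7901 = 74.4293px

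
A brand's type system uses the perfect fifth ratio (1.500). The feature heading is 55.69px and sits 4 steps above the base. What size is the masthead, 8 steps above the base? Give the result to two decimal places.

Moving from step +4 to step +8 is 4 steps up, so multiply by r⁴.
55.69 × 1.500⁴ = 55.69 × 5.06250 ≈ 281.931

281.93px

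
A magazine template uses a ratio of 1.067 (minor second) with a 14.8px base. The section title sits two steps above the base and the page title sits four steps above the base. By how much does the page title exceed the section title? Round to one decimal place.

2.3px

Step 2: 14.8 × 1.067² = 16.850px
Step 4: 14.8 × 1.067⁴ = 19.183px
Difference: 19.183 − 16.850 = 2.333px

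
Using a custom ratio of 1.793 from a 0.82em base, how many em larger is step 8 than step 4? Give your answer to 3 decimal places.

79.115em

Step 4: 0.82 × 1.793⁴ = 8.47491em
Step 8: 0.82 × 1.793⁸ = 87.59033em
Difference: 87.59033 − 8.47491 = 79.11542em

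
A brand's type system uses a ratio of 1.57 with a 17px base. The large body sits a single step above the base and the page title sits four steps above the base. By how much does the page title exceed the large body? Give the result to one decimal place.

Step 1: 17.0 × 1.57 = 26.690px
Step 4: 17.0 × 1.57⁴ = 103.287px
Difference: 103.287 − 26.690 = 76.597px

76.6px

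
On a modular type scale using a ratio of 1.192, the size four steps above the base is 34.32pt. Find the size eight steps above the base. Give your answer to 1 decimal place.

The gap is 8 − (4) = 4 steps, so the factor is 1.192^4.
34.32 × 1.192⁴ = 34.32 × 2.01885 ≈ 69.287

69.3pt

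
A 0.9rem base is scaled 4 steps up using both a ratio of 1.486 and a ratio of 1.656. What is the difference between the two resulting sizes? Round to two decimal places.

2.38rem

At 1.486: 0.9 × 1.486⁴ = 4.3885rem
At 1.656: 0.9 × 1.656⁴ = 6.7684rem
Difference: 6.7684 − 4.3885 = 2.3799rem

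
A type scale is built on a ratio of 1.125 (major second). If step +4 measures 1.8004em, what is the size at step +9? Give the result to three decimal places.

3.244em

The gap is 9 − (4) = 5 steps, so the factor is 1.125^5.
1.8004 × 1.125⁵ = 1.8004 × 1.80203 ≈ 3.244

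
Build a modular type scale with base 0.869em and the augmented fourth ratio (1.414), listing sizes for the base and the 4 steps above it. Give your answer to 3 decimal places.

0.869em, 1.229em, 1.737em, 2.457em, 3.474em

Step 0: 0.869em
Step 1: 0.869 × 1.414 = 1.229
Step 2: 0.869 × 1.414² = 1.737
Step 3: 0.869 × 1.414³ = 2.457
Step 4: 0.869 × 1.414⁴ = 3.474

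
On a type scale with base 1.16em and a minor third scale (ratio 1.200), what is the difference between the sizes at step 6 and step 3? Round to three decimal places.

1.459em

Step 3: 1.16 × 1.200³ = 2.00448em
Step 6: 1.16 × 1.200⁶ = 3.46374em
Difference: 3.46374 − 2.00448 = 1.45926em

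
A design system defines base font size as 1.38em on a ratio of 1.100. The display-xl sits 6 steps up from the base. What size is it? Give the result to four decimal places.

Each step on a modular scale multiplies by the ratio, so the size n steps from the base is base × ratioⁿ.
1.38 × 1.100⁶ = 1.38 × 1.77156 ≈ 2.4448

2.4448em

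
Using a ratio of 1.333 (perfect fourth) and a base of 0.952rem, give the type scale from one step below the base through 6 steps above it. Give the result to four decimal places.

0.7142rem, 0.9520rem, 1.2690rem, 1.6916rem, 2.2549rem, 3.0058rem, 4.0067rem, 5.3409rem

Step -1: 0.952 ÷ 1.333 = 0.7142
Step 0: 0.952rem
Step 1: 0.952 × 1.333 = 1.2690
Step 2: 0.952 × 1.333² = 1.6916
Step 3: 0.952 × 1.333³ = 2.2549
Step 4: 0.952 × 1.333⁴ = 3.0058
Step 5: 0.952 × 1.333⁵ = 4.0067
Step 6: 0.952 × 1.333⁶ = 5.3409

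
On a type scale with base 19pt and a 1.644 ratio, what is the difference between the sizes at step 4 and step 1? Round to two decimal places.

Step 1: 19.0 × 1.644 = 31.2360pt
Step 4: 19.0 × 1.644⁴ = 138.7909pt
Difference: 138.7909 − 31.2360 = 107.5549pt

107.55pt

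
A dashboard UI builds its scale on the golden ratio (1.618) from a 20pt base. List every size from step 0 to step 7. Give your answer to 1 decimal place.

20.0pt, 32.4pt, 52.4pt, 84.7pt, 137.1pt, 221.8pt, 358.8pt, 580.6pt

Step 0: 20pt
Step 1: 20.0 × 1.618 = 32.4
Step 2: 20.0 × 1.618² = 52.4
Step 3: 20.0 × 1.618³ = 84.7
Step 4: 20.0 × 1.618⁴ = 137.1
Step 5: 20.0 × 1.618⁵ = 221.8
Step 6: 20.0 × 1.618⁶ = 358.8
Step 7: 20.0 × 1.618⁷ = 580.6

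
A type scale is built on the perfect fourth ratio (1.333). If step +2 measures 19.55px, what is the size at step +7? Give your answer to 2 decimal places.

19.55 × 1.333⁵ = 19.55 × 4.20873 ≈ 82.281

82.28px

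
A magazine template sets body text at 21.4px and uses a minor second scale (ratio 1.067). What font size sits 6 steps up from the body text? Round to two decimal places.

Every step multiplies by the scale ratio.
21.4 × 1.067⁶ = 21.4 × 1.47566 ≈ 31.58

31.58px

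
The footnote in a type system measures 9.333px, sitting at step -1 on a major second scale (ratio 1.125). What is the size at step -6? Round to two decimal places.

Moving from step -1 to step -6 is 5 steps down, so divide by r⁵.
9.333 ÷ 1.125⁵ = 9.333 ÷ 1.80203 ≈ 5.179

5.18px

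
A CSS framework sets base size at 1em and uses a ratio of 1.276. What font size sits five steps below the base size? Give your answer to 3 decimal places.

0.296em

1.0 ÷ 1.276⁵ = 1.0 ÷ 3.38262 ≈ 0.296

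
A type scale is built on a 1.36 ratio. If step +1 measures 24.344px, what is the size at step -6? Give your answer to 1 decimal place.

24.344 ÷ 1.36⁷ = 24.344 ÷ 8.60543 ≈ 2.829

2.8px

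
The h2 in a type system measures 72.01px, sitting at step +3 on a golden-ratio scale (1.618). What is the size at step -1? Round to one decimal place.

72.01 ÷ 1.618⁴ = 72.01 ÷ 6.85353 ≈ 10.507

10.5px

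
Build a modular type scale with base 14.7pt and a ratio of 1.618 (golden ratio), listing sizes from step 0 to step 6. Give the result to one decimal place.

Step 0: 14.7pt
Step 1: 14.7 × 1.618 = 23.8
Step 2: 14.7 × 1.618² = 38.5
Step 3: 14.7 × 1.618³ = 62.3
Step 4: 14.7 × 1.618⁴ = 100.7
Step 5: 14.7 × 1.618⁵ = 163.0
Step 6: 14.7 × 1.618⁶ = 263.7

14.7pt, 23.8pt, 38.5pt, 62.3pt, 100.7pt, 163.0pt, 263.7pt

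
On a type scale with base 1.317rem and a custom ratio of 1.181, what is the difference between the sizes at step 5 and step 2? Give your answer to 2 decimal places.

Step 2: 1.317 × 1.181² = 1.8369rem
Step 5: 1.317 × 1.181⁵ = 3.0258rem
Difference: 3.0258 − 1.8369 = 1.1889rem

1.19rem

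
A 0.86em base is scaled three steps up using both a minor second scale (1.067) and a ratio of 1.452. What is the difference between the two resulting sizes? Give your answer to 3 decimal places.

Minor second: 0.86 × 1.067³ = 1.04470em
At 1.452: 0.86 × 1.452³ = 2.63268em
Difference: 2.63268 − 1.04470 = 1.58798em

1.588em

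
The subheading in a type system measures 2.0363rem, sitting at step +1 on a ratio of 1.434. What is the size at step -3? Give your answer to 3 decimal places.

2.0363 ÷ 1.434⁴ = 2.0363 ÷ 4.22860 ≈ 0.482

0.482rem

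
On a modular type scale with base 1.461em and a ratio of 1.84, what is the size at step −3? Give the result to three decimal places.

0.235em

Every step multiplies by the scale ratio.
1.461 ÷ 1.84³ = 1.461 ÷ 6.22950 ≈ 0.235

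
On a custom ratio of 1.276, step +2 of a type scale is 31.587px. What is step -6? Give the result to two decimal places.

4.49px

31.587 ÷ 1.276⁸ = 31.587 ÷ 7.02757 ≈ 4.495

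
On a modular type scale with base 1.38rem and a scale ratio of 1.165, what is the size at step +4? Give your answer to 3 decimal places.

2.542rem

1.38 × 1.165⁴ = 1.38 × 1.84206 ≈ 2.542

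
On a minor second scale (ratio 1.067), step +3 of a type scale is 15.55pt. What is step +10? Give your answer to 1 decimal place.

24.5pt

15.55 × 1.067⁷ = 15.55 × 1.57453 ≈ 24.484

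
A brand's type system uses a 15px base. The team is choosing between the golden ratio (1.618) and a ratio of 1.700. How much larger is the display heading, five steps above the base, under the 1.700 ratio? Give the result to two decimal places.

46.64px

Golden ratio: 15.0 × 1.618⁵ = 166.3351px
At 1.700: 15.0 × 1.700⁵ = 212.9785px
Difference: 212.9785 − 166.3351 = 46.6434px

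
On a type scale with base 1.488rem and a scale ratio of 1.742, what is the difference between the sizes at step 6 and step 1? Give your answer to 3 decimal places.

38.989rem

Step 1: 1.488 × 1.742 = 2.59210rem
Step 6: 1.488 × 1.742⁶ = 41.58070rem
Difference: 41.58070 − 2.59210 = 38.98860rem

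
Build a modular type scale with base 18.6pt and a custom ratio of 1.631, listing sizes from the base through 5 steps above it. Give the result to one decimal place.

18.6pt, 30.3pt, 49.5pt, 80.7pt, 131.6pt, 214.7pt

Step 0: 18.6pt
Step 1: 18.6 × 1.631 = 30.3
Step 2: 18.6 × 1.631² = 49.5
Step 3: 18.6 × 1.631³ = 80.7
Step 4: 18.6 × 1.631⁴ = 131.6
Step 5: 18.6 × 1.631⁵ = 214.7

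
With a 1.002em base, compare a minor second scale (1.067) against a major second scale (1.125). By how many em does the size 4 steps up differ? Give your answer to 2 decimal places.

Minor second: 1.002 × 1.067⁴ = 1.2987em
Major second: 1.002 × 1.125⁴ = 1.6050em
Difference: 1.6050 − 1.2987 = 0.3063em

0.31em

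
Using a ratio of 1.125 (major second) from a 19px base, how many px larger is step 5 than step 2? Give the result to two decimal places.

Step 2: 19.0 × 1.125² = 24.0469px
Step 5: 19.0 × 1.125⁵ = 34.2386px
Difference: 34.2386 − 24.0469 = 10.1917px

10.19px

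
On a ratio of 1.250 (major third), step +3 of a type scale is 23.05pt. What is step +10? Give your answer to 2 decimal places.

109.91pt

The gap is 10 − (3) = 7 steps, so the factor is 1.250^7.
23.05 × 1.250⁷ = 23.05 × 4.76837 ≈ 109.911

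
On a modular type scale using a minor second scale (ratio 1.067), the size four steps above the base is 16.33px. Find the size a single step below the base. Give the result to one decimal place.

16.33 ÷ 1.067⁵ = 16.33 ÷ 1.38300 ≈ 11.808

11.8px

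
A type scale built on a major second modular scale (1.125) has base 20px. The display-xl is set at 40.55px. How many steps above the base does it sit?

6

1.125ⁿ = 40.55 / 20 = 2.0275
n = ln(2.0275) / ln(1.125) = 0.7068 / 0.1178 ≈ 6.00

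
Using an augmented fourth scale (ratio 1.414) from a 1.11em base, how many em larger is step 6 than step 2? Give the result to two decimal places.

Step 2: 1.11 × 1.414² = 2.2193em
Step 6: 1.11 × 1.414⁶ = 8.8720em
Difference: 8.8720 − 2.2193 = 6.6527em

6.65em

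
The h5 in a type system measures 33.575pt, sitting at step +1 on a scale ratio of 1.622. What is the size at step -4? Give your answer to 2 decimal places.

The gap is -4 − (1) = -5 steps, so the factor is 1.622^-5.
33.575 ÷ 1.622⁵ = 33.575 ÷ 11.22676 ≈ 2.991

2.99pt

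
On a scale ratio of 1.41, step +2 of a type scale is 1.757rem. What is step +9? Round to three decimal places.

The gap is 9 − (2) = 7 steps, so the factor is 1.41^7.
1.757 × 1.41⁷ = 1.757 × 11.07985 ≈ 19.467

19.467rem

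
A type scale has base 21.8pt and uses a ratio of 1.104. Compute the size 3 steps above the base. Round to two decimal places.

29.33pt

Every step multiplies by the scale ratio.
21.8 × 1.104³ = 21.8 × 1.34557 ≈ 29.33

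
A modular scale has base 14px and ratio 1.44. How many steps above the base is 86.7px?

1.44ⁿ = 86.7 / 14 = 6.1929
n = ln(6.1929) / ln(1.44) = 1.8234 / 0.3646 ≈ 5.00

5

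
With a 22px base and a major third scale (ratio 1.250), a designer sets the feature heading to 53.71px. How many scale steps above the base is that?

4

1.250ⁿ = 53.71 / 22 = 2.4414
n = ln(2.4414) / ln(1.250) = 0.8926 / 0.2231 ≈ 4.00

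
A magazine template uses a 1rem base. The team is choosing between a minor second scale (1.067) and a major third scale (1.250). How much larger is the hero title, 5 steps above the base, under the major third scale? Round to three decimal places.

1.669rem

Minor second: 1.0 × 1.067⁵ = 1.38300rem
Major third: 1.0 × 1.250⁵ = 3.05176rem
Difference: 3.05176 − 1.38300 = 1.66876rem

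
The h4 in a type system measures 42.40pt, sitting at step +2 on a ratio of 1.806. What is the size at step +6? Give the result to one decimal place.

The gap is 6 − (2) = 4 steps, so the factor is 1.806^4.
42.40 × 1.806⁴ = 42.40 × 10.63827 ≈ 451.063

451.1pt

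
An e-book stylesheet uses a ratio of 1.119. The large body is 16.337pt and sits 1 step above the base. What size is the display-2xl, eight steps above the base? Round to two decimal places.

35.89pt

16.337 × 1.119⁷ = 16.337 × 2.19690 ≈ 35.891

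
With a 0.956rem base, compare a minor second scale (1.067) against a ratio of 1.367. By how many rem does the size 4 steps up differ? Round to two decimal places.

2.10rem

Minor second: 0.956 × 1.067⁴ = 1.2391rem
At 1.367: 0.956 × 1.367⁴ = 3.3384rem
Difference: 3.3384 − 1.2391 = 2.0993rem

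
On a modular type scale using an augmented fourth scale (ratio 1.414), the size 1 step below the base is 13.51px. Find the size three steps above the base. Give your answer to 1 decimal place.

13.51 × 1.414⁴ = 13.51 × 3.99758 ≈ 54.007

54.0px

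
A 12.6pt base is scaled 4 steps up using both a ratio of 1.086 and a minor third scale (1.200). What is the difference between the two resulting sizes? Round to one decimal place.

8.6pt

At 1.086: 12.6 × 1.086⁴ = 17.526pt
Minor third: 12.6 × 1.200⁴ = 26.127pt
Difference: 26.127 − 17.526 = 8.601pt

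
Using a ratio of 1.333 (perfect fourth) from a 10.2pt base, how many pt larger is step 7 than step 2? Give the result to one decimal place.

Step 2: 10.2 × 1.333² = 18.124pt
Step 7: 10.2 × 1.333⁷ = 76.280pt
Difference: 76.280 − 18.124 = 58.156pt

58.2pt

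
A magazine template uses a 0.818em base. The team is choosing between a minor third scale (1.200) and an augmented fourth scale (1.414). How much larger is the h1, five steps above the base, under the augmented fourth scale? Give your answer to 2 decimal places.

2.59em

Minor third: 0.818 × 1.200⁵ = 2.0354em
Augmented fourth: 0.818 × 1.414⁵ = 4.6238em
Difference: 4.6238 − 2.0354 = 2.5884em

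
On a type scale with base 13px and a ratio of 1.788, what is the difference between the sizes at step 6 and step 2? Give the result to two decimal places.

Step 2: 13.0 × 1.788² = 41.5603px
Step 6: 13.0 × 1.788⁶ = 424.7647px
Difference: 424.7647 − 41.5603 = 383.2044px

383.20px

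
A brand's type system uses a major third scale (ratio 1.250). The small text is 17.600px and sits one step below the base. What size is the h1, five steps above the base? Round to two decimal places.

67.14px

The gap is 5 − (-1) = 6 steps, so the factor is 1.250^6.
17.600 × 1.250⁶ = 17.600 × 3.81470 ≈ 67.139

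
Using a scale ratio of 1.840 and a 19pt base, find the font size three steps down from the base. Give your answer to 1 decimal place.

Each step on a modular scale multiplies by the ratio, so the size n steps from the base is base × ratioⁿ.
19.0 ÷ 1.840³ = 19.0 ÷ 6.22950 ≈ 3.05

3.1pt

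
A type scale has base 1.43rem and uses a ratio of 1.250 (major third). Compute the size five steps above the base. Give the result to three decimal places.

4.364rem

A modular type scale is a geometric sequence: sizeₙ = base × rⁿ.
1.43 × 1.250⁵ = 1.43 × 3.05176 ≈ 4.364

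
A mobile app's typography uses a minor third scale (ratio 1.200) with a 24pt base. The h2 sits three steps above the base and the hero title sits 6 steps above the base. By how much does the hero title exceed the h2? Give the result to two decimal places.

Step 3: 24.0 × 1.200³ = 41.4720pt
Step 6: 24.0 × 1.200⁶ = 71.6636pt
Difference: 71.6636 − 41.4720 = 30.1916pt

30.19pt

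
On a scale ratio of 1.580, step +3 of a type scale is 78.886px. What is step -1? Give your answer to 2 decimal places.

The gap is -1 − (3) = -4 steps, so the factor is 1.580^-4.
78.886 ÷ 1.580⁴ = 78.886 ÷ 6.23201 ≈ 12.658

12.66px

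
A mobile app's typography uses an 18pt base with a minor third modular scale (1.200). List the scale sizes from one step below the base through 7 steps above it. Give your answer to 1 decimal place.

15.0pt, 18.0pt, 21.6pt, 25.9pt, 31.1pt, 37.3pt, 44.8pt, 53.7pt, 64.5pt

Step -1: 18.0 ÷ 1.200 = 15.0
Step 0: 18pt
Step 1: 18.0 × 1.200 = 21.6
Step 2: 18.0 × 1.200² = 25.9
Step 3: 18.0 × 1.200³ = 31.1
Step 4: 18.0 × 1.200⁴ = 37.3
Step 5: 18.0 × 1.200⁵ = 44.8
Step 6: 18.0 × 1.200⁶ = 53.7
Step 7: 18.0 × 1.200⁷ = 64.5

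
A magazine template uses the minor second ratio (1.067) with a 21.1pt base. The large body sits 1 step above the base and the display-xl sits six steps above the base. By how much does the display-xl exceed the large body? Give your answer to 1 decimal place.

Step 1: 21.1 × 1.067 = 22.514pt
Step 6: 21.1 × 1.067⁶ = 31.136pt
Difference: 31.136 − 22.514 = 8.622pt

8.6pt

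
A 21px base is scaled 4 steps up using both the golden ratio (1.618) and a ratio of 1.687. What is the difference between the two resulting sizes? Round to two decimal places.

Golden ratio: 21.0 × 1.618⁴ = 143.9240px
At 1.687: 21.0 × 1.687⁴ = 170.0903px
Difference: 170.0903 − 143.9240 = 26.1663px

26.17px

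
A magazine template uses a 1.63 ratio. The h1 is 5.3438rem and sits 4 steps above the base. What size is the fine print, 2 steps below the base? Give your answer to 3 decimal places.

The gap is -2 − (4) = -6 steps, so the factor is 1.63^-6.
5.3438 ÷ 1.63⁶ = 5.3438 ÷ 18.75537 ≈ 0.285

0.285rem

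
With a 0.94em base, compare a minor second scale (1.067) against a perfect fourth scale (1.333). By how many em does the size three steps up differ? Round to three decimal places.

1.085em

Minor second: 0.94 × 1.067³ = 1.14188em
Perfect fourth: 0.94 × 1.333³ = 2.22648em
Difference: 2.22648 − 1.14188 = 1.08460em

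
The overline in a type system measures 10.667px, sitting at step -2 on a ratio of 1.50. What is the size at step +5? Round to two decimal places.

182.26px

10.667 × 1.50⁷ = 10.667 × 17.08594 ≈ 182.256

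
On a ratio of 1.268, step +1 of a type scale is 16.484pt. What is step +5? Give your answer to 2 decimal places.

42.61pt

Moving from step +1 to step +5 is 4 steps up, so multiply by r⁴.
16.484 × 1.268⁴ = 16.484 × 2.58510 ≈ 42.613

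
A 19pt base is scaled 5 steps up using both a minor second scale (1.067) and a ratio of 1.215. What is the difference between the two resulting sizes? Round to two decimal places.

Minor second: 19.0 × 1.067⁵ = 26.2770pt
At 1.215: 19.0 × 1.215⁵ = 50.3078pt
Difference: 50.3078 − 26.2770 = 24.0308pt

24.03pt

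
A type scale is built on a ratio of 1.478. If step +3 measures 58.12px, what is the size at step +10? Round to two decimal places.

895.46px

Moving from step +3 to step +10 is 7 steps up, so multiply by r⁷.
58.12 × 1.478⁷ = 58.12 × 15.40710 ≈ 895.461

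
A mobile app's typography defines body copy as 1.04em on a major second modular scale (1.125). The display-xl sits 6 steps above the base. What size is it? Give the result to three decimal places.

1.04 × 1.125⁶ = 1.04 × 2.02729 ≈ 2.108

2.108em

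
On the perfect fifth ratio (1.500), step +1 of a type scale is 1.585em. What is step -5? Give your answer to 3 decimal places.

1.585 ÷ 1.500⁶ = 1.585 ÷ 11.39062 ≈ 0.139

0.139em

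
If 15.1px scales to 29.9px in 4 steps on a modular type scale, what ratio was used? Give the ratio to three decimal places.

The ratio satisfies 15.1 × r⁴ = 29.9, so r = (29.9 / 15.1)^(1/4).
r = 1.9801^(1/4) ≈ 1.1862

1.186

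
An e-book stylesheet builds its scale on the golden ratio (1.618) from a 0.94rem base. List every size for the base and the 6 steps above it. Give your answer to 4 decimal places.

0.9400rem, 1.5209rem, 2.4608rem, 3.9817rem, 6.4423rem, 10.4237rem, 16.8655rem

Step 0: 0.94rem
Step 1: 0.94 × 1.618 = 1.5209
Step 2: 0.94 × 1.618² = 2.4608
Step 3: 0.94 × 1.618³ = 3.9817
Step 4: 0.94 × 1.618⁴ = 6.4423
Step 5: 0.94 × 1.618⁵ = 10.4237
Step 6: 0.94 × 1.618⁶ = 16.8655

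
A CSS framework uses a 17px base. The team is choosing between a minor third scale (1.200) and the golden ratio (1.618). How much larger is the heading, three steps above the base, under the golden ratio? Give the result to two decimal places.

Minor third: 17.0 × 1.200³ = 29.3760px
Golden ratio: 17.0 × 1.618³ = 72.0086px
Difference: 72.0086 − 29.3760 = 42.6326px

42.63px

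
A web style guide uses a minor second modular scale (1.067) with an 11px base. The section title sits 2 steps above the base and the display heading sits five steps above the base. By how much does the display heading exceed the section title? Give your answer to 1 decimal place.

2.7px

Step 2: 11.0 × 1.067² = 12.523px
Step 5: 11.0 × 1.067⁵ = 15.213px
Difference: 15.213 − 12.523 = 2.690px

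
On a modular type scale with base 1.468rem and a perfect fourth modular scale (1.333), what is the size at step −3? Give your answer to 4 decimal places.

Every step multiplies by the scale ratio.
1.468 ÷ 1.333³ = 1.468 ÷ 2.36859 ≈ 0.6198

0.6198rem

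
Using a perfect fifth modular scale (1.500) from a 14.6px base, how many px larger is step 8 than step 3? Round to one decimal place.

324.9px

Step 3: 14.6 × 1.500³ = 49.275px
Step 8: 14.6 × 1.500⁸ = 374.182px
Difference: 374.182 − 49.275 = 324.907px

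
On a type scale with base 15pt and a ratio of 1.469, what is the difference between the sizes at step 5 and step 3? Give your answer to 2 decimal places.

55.06pt

Step 3: 15.0 × 1.469³ = 47.5507pt
Step 5: 15.0 × 1.469⁵ = 102.6125pt
Difference: 102.6125 − 47.5507 = 55.0618pt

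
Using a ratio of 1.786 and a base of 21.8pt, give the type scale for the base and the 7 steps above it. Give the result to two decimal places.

Step 0: 21.8pt
Step 1: 21.8 × 1.786 = 38.93
Step 2: 21.8 × 1.786² = 69.54
Step 3: 21.8 × 1.786³ = 124.19
Step 4: 21.8 × 1.786⁴ = 221.81
Step 5: 21.8 × 1.786⁵ = 396.15
Step 6: 21.8 × 1.786⁶ = 707.53
Step 7: 21.8 × 1.786⁷ = 1263.65

21.80pt, 38.93pt, 69.54pt, 124.19pt, 221.81pt, 396.15pt, 707.53pt, 1263.65pt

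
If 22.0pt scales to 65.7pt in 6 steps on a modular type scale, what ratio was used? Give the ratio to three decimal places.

r⁶ = 65.7 / 22.0, so r = (65.7/22.0)^(1/6).
r = 2.9864^(1/6) ≈ 1.2000

1.200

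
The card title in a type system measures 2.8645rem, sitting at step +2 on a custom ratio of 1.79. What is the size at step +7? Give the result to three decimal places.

52.640rem

Moving from step +2 to step +7 is 5 steps up, so multiply by r⁵.
2.8645 × 1.79⁵ = 2.8645 × 18.37660 ≈ 52.640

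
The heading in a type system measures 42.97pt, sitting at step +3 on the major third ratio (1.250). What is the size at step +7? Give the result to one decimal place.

Moving from step +3 to step +7 is 4 steps up, so multiply by r⁴.
42.97 × 1.250⁴ = 42.97 × 2.44141 ≈ 104.907

104.9pt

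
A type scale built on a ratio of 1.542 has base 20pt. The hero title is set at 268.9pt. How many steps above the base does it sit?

1.542ⁿ = 268.9 / 20 = 13.4450
n = ln(13.4450) / ln(1.542) = 2.5986 / 0.4331 ≈ 6.00

6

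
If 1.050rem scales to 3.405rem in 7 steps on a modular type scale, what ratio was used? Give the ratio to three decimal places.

1.183

The ratio satisfies 1.050 × r⁷ = 3.405, so r = (3.405 / 1.050)^(1/7).
r = 3.2429^(1/7) ≈ 1.1830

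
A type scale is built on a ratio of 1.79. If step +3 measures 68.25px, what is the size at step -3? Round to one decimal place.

2.1px

68.25 ÷ 1.79⁶ = 68.25 ÷ 32.89411 ≈ 2.075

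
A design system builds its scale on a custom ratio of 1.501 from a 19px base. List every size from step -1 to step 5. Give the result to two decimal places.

Step -1: 19.0 ÷ 1.501 = 12.66
Step 0: 19px
Step 1: 19.0 × 1.501 = 28.52
Step 2: 19.0 × 1.501² = 42.81
Step 3: 19.0 × 1.501³ = 64.25
Step 4: 19.0 × 1.501⁴ = 96.44
Step 5: 19.0 × 1.501⁵ = 144.76

12.66px, 19.00px, 28.52px, 42.81px, 64.25px, 96.44px, 144.76px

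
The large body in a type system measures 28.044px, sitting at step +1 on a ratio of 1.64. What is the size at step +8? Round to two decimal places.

894.84px

The gap is 8 − (1) = 7 steps, so the factor is 1.64^7.
28.044 × 1.64⁷ = 28.044 × 31.90854 ≈ 894.843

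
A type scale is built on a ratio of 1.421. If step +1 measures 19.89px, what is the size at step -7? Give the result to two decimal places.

Moving from step +1 to step -7 is 8 steps down, so divide by r⁸.
19.89 ÷ 1.421⁸ = 19.89 ÷ 16.62465 ≈ 1.196

1.20px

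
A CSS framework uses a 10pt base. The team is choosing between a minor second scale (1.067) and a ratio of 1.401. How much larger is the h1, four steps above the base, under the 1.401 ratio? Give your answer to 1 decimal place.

25.6pt

Minor second: 10.0 × 1.067⁴ = 12.962pt
At 1.401: 10.0 × 1.401⁴ = 38.526pt
Difference: 38.526 − 12.962 = 25.564pt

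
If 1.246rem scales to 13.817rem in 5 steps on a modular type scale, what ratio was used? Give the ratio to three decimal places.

1.618

The ratio satisfies 1.246 × r⁵ = 13.817, so r = (13.817 / 1.246)^(1/5).
r = 11.0891^(1/5) ≈ 1.6180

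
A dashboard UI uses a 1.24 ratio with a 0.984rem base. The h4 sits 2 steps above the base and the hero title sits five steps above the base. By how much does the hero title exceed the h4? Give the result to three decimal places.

1.372rem

Step 2: 0.984 × 1.24² = 1.51300rem
Step 5: 0.984 × 1.24⁵ = 2.88472rem
Difference: 2.88472 − 1.51300 = 1.37172rem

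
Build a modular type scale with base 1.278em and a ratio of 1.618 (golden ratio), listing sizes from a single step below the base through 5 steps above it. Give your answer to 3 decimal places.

0.790em, 1.278em, 2.068em, 3.346em, 5.413em, 8.759em, 14.172em

Step -1: 1.278 ÷ 1.618 = 0.790
Step 0: 1.278em
Step 1: 1.278 × 1.618 = 2.068
Step 2: 1.278 × 1.618² = 3.346
Step 3: 1.278 × 1.618³ = 5.413
Step 4: 1.278 × 1.618⁴ = 8.759
Step 5: 1.278 × 1.618⁵ = 14.172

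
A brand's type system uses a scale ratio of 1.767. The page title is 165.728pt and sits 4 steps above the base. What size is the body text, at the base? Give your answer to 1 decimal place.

Moving from step +4 to step +0 is 4 steps down, so divide by r⁴.
165.728 ÷ 1.767⁴ = 165.728 ÷ 9.74869 ≈ 17.000

17.0pt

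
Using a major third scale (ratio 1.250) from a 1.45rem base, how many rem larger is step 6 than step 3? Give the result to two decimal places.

2.70rem

Step 3: 1.45 × 1.250³ = 2.8320rem
Step 6: 1.45 × 1.250⁶ = 5.5313rem
Difference: 5.5313 − 2.8320 = 2.6993rem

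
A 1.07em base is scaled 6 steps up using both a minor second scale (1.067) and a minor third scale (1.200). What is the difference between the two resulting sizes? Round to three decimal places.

Minor second: 1.07 × 1.067⁶ = 1.57896em
Minor third: 1.07 × 1.200⁶ = 3.19500em
Difference: 3.19500 − 1.57896 = 1.61604em

1.616em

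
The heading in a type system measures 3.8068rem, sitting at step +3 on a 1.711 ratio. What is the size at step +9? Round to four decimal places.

95.5125rem

Moving from step +3 to step +9 is 6 steps up, so multiply by r⁶.
3.8068 × 1.711⁶ = 3.8068 × 25.08997 ≈ 95.5125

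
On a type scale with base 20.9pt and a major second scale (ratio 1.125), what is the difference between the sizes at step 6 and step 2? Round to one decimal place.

Step 2: 20.9 × 1.125² = 26.452pt
Step 6: 20.9 × 1.125⁶ = 42.370pt
Difference: 42.370 − 26.452 = 15.918pt

15.9pt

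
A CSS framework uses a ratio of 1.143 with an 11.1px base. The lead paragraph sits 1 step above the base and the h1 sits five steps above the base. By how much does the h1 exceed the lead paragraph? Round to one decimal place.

Step 1: 11.1 × 1.143 = 12.687px
Step 5: 11.1 × 1.143⁵ = 21.655px
Difference: 21.655 − 12.687 = 8.968px

9.0px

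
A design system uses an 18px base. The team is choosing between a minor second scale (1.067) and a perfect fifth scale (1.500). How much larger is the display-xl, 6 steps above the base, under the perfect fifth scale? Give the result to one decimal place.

Minor second: 18.0 × 1.067⁶ = 26.562px
Perfect fifth: 18.0 × 1.500⁶ = 205.031px
Difference: 205.031 − 26.562 = 178.469px

178.5px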